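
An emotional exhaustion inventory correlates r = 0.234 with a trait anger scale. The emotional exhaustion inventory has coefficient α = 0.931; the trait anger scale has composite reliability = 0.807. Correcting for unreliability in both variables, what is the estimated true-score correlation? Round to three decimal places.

0.270

r_true = r_obs / √(r_xx · r_yy) = 0.234 / √(0.931 × 0.807) = 0.234 / √0.751317 = 0.234 / 0.8668 ≈ 0.270.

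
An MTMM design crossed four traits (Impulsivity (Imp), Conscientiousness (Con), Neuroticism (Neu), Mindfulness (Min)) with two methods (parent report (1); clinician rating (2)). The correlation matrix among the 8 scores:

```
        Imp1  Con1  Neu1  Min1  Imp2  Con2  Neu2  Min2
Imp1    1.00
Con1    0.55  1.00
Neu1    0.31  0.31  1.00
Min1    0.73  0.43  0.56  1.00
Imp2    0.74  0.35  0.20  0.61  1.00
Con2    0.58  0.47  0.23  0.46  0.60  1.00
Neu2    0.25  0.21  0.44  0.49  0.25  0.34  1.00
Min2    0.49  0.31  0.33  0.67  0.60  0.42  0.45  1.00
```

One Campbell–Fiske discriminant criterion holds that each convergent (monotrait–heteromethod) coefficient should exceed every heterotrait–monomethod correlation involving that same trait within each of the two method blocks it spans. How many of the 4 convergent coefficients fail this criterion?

Checking each validity diagonal entry against its comparison values:
Imp (methods 1·2): 0.74 vs {0.55, 0.60, 0.31, 0.25, 0.73, 0.60} → pass.
Con (methods 1·2): 0.47 vs {0.55, 0.60, 0.31, 0.34, 0.43, 0.42} → fail.
Neu (methods 1·2): 0.44 vs {0.31, 0.25, 0.31, 0.34, 0.56, 0.45} → fail.
Min (methods 1·2): 0.67 vs {0.73, 0.60, 0.43, 0.42, 0.56, 0.45} → fail.
3 of 4 fail.

3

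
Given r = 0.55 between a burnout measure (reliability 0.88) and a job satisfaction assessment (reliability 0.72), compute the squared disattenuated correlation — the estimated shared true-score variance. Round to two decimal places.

0.48

Disattenuated r = 0.55 / √(0.88 × 0.72) = 0.55 / 0.7960 = 0.6910.
Shared true-score variance = 0.6910² = 0.4775 ≈ 0.48.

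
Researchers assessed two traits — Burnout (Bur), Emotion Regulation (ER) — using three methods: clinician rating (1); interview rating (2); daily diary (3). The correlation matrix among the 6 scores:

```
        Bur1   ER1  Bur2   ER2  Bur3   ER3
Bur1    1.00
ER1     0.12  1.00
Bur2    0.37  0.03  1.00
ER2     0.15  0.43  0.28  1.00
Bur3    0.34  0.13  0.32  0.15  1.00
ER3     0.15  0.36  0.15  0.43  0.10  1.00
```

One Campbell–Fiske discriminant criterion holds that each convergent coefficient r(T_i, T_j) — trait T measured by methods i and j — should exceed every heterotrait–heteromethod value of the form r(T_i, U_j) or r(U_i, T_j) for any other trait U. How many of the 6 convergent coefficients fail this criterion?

Each convergent coefficient versus the relevant comparison correlations:
Bur (methods 1·2): 0.37 vs {0.15, 0.03} → pass.
Bur (methods 1·3): 0.34 vs {0.15, 0.13} → pass.
Bur (methods 2·3): 0.32 vs {0.15, 0.15} → pass.
ER (methods 1·2): 0.43 vs {0.03, 0.15} → pass.
ER (methods 1·3): 0.36 vs {0.13, 0.15} → pass.
ER (methods 2·3): 0.43 vs {0.15, 0.15} → pass.
0 of 6 fail.

0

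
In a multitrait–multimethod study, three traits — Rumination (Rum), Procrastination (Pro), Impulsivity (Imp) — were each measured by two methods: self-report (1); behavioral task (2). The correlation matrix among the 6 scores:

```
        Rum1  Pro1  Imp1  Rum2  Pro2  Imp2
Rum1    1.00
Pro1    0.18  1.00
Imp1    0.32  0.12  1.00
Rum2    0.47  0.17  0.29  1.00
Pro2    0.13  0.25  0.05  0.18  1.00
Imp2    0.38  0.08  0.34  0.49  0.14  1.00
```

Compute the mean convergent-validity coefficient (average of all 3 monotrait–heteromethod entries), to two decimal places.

0.35

Convergent values: 0.47, 0.25, 0.34; mean = 1.06/3 = 0.35.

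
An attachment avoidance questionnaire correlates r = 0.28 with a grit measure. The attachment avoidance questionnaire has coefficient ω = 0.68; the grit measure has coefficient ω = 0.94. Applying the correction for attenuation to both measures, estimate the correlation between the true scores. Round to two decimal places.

r_true = r_obs / √(r_xx · r_yy) = 0.28 / √(0.68 × 0.94) = 0.28 / √0.6392 = 0.28 / 0.7995 ≈ 0.35.

0.35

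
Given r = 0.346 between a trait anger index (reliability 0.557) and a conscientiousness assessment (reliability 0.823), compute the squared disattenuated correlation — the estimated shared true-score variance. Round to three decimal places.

0.261

Disattenuated r = 0.346 / √(0.557 × 0.823) = 0.346 / 0.6771 = 0.5110.
Shared true-score variance = 0.5110² = 0.2611 ≈ 0.261.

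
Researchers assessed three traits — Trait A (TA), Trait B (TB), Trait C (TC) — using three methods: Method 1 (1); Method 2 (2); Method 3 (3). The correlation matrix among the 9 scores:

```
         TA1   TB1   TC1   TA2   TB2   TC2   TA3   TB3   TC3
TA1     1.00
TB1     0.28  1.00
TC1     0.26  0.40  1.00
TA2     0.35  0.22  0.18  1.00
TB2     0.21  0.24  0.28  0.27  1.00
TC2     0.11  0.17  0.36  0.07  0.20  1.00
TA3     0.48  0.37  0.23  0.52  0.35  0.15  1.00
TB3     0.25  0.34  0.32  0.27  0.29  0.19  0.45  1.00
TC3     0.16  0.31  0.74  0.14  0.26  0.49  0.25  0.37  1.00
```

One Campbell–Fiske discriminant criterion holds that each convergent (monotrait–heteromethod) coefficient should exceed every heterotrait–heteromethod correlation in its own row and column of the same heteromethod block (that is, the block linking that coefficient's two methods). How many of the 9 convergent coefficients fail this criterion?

3

Checking each validity diagonal entry against its comparison values:
TA (methods 1·2): 0.35 vs {0.21, 0.22, 0.11, 0.18} → pass.
TA (methods 1·3): 0.48 vs {0.25, 0.37, 0.16, 0.23} → pass.
TA (methods 2·3): 0.52 vs {0.27, 0.35, 0.14, 0.15} → pass.
TB (methods 1·2): 0.24 vs {0.22, 0.21, 0.17, 0.28} → fail.
TB (methods 1·3): 0.34 vs {0.37, 0.25, 0.31, 0.32} → fail.
TB (methods 2·3): 0.29 vs {0.35, 0.27, 0.26, 0.19} → fail.
TC (methods 1·2): 0.36 vs {0.18, 0.11, 0.28, 0.17} → pass.
TC (methods 1·3): 0.74 vs {0.23, 0.16, 0.32, 0.31} → pass.
TC (methods 2·3): 0.49 vs {0.15, 0.14, 0.19, 0.26} → pass.
3 of 9 fail.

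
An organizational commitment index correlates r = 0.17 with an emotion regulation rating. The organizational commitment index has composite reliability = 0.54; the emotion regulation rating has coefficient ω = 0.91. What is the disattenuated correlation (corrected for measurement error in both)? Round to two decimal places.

0.24

r_true = r_obs / √(r_xx · r_yy) = 0.17 / √(0.54 × 0.91) = 0.17 / √0.4914 = 0.17 / 0.7010 ≈ 0.24.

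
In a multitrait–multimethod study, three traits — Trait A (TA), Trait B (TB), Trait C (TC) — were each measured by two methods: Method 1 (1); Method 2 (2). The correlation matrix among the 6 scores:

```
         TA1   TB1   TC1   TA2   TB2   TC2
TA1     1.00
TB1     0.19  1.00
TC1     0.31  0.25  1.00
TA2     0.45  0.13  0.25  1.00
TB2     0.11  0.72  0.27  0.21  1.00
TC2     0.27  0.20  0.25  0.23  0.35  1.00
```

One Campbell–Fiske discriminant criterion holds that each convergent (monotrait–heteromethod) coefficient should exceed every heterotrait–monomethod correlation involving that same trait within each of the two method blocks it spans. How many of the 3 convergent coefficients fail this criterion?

Each convergent coefficient versus the relevant comparison correlations:
TA (methods 1·2): 0.45 vs {0.19, 0.21, 0.31, 0.23} → pass.
TB (methods 1·2): 0.72 vs {0.19, 0.21, 0.25, 0.35} → pass.
TC (methods 1·2): 0.25 vs {0.31, 0.23, 0.25, 0.35} → fail.
1 of 3 fail.

1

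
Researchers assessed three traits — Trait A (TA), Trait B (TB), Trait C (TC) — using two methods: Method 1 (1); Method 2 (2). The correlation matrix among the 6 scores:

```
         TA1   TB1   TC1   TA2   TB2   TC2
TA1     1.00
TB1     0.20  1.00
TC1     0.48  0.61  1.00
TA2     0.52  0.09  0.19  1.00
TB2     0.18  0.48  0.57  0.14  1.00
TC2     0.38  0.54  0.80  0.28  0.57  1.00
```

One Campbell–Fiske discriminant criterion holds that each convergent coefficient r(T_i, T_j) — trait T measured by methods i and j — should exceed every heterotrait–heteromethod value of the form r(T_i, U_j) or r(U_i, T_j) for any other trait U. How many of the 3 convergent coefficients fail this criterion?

1

Checking each validity diagonal entry against its comparison values:
TA (methods 1·2): 0.52 vs {0.18, 0.09, 0.38, 0.19} → pass.
TB (methods 1·2): 0.48 vs {0.09, 0.18, 0.54, 0.57} → fail.
TC (methods 1·2): 0.80 vs {0.19, 0.38, 0.57, 0.54} → pass.
1 of 3 fail.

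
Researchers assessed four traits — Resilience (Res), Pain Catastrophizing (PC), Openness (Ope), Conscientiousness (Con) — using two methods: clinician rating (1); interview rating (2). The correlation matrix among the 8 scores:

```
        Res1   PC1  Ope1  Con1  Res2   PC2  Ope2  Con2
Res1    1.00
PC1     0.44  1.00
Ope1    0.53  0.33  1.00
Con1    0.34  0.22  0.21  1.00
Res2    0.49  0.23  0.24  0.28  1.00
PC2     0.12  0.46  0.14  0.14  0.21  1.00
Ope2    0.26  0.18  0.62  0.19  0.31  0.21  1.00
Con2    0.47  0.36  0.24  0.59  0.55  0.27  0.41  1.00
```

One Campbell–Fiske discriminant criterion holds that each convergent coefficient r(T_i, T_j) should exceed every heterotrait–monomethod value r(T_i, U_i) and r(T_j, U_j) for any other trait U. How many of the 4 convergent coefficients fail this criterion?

1

Convergent coefficients and their comparison sets:
Res (methods 1·2): 0.49 vs {0.44, 0.21, 0.53, 0.31, 0.34, 0.55} → fail.
PC (methods 1·2): 0.46 vs {0.44, 0.21, 0.33, 0.21, 0.22, 0.27} → pass.
Ope (methods 1·2): 0.62 vs {0.53, 0.31, 0.33, 0.21, 0.21, 0.41} → pass.
Con (methods 1·2): 0.59 vs {0.34, 0.55, 0.22, 0.27, 0.21, 0.41} → pass.
1 of 4 fail.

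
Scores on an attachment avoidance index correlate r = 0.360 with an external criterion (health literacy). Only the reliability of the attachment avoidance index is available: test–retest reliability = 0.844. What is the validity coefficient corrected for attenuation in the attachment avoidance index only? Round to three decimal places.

Single correction: r_c = r_obs / √r_xx = 0.360 / √0.844 = 0.360 / 0.9187 ≈ 0.392.

0.392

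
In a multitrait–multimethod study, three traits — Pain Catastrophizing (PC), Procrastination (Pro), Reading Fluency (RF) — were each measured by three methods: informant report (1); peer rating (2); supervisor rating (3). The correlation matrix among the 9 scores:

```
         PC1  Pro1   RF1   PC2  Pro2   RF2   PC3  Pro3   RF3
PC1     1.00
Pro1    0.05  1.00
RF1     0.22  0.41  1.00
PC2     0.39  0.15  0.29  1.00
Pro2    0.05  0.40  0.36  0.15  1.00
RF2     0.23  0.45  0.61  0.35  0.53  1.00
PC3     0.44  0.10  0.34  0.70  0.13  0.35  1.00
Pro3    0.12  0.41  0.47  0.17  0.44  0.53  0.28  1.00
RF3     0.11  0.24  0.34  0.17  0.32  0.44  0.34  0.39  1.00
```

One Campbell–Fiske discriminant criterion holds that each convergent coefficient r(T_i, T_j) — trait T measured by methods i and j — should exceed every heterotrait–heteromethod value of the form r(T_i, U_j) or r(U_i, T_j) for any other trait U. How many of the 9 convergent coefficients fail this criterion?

5

Convergent coefficients and their comparison sets:
PC (methods 1·2): 0.39 vs {0.05, 0.15, 0.23, 0.29} → pass.
PC (methods 1·3): 0.44 vs {0.12, 0.10, 0.11, 0.34} → pass.
PC (methods 2·3): 0.70 vs {0.17, 0.13, 0.17, 0.35} → pass.
Pro (methods 1·2): 0.40 vs {0.15, 0.05, 0.45, 0.36} → fail.
Pro (methods 1·3): 0.41 vs {0.10, 0.12, 0.24, 0.47} → fail.
Pro (methods 2·3): 0.44 vs {0.13, 0.17, 0.32, 0.53} → fail.
RF (methods 1·2): 0.61 vs {0.29, 0.23, 0.36, 0.45} → pass.
RF (methods 1·3): 0.34 vs {0.34, 0.11, 0.47, 0.24} → fail.
RF (methods 2·3): 0.44 vs {0.35, 0.17, 0.53, 0.32} → fail.
5 of 9 fail.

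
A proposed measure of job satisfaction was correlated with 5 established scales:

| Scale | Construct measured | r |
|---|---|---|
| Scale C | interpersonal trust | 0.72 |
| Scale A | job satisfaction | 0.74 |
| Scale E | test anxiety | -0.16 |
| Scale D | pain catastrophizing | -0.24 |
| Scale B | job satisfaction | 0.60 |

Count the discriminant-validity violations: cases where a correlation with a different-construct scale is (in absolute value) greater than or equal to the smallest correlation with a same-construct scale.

1

Convergent (same construct = job satisfaction): Scale A, Scale B.
Smallest convergent = 0.60. Discriminant |r|: 0.72, 0.16, 0.24; count ≥ 0.60 → 1.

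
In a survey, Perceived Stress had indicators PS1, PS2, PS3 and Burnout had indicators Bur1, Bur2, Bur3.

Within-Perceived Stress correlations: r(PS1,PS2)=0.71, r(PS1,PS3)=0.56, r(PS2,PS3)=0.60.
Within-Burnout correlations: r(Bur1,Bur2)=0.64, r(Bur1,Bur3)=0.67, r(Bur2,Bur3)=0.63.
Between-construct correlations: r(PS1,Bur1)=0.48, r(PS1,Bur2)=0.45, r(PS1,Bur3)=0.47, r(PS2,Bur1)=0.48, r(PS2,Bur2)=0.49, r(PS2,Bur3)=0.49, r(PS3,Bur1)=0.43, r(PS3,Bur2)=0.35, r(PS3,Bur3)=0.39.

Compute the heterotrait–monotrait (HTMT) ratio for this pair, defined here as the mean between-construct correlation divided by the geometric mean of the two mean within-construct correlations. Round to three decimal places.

0.705

Mean between = 4.03/9 = 0.4478.
Mean within-PS = 1.87/3 = 0.6233; mean within-Bur = 1.94/3 = 0.6467.
Geometric mean = √(0.6233 × 0.6467) = 0.6349.
HTMT = 0.4478 / 0.6349 = 0.705.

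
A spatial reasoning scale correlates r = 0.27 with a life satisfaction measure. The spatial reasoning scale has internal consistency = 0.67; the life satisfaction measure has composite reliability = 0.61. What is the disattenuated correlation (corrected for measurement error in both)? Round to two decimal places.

0.42

r_true = r_obs / √(r_xx · r_yy) = 0.27 / √(0.67 × 0.61) = 0.27 / √0.4087 = 0.27 / 0.6393 ≈ 0.42.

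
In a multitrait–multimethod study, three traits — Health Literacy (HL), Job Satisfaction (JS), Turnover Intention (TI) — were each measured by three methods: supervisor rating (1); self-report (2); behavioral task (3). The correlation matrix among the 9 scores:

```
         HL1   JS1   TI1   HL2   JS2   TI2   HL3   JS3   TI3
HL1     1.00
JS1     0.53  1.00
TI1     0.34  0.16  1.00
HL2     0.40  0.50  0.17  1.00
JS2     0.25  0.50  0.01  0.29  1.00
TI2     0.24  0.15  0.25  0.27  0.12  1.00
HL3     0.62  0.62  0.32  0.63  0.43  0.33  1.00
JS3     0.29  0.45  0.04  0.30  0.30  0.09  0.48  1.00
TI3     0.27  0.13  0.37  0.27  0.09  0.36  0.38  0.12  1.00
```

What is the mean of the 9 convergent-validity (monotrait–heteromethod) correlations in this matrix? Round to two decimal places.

Convergent values: 0.40, 0.62, 0.63, 0.50, 0.45, 0.30, 0.25, 0.37, 0.36; mean = 3.88/9 = 0.43.

0.43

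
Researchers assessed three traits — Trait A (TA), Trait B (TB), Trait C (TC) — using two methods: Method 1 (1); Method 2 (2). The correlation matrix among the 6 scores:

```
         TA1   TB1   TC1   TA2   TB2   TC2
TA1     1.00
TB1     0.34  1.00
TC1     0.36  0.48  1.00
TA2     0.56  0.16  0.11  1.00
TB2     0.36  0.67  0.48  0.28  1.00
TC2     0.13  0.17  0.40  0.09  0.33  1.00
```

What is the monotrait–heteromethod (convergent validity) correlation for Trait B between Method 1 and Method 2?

0.67

Same trait (TB), different methods: r(TB1, TB2) = 0.67.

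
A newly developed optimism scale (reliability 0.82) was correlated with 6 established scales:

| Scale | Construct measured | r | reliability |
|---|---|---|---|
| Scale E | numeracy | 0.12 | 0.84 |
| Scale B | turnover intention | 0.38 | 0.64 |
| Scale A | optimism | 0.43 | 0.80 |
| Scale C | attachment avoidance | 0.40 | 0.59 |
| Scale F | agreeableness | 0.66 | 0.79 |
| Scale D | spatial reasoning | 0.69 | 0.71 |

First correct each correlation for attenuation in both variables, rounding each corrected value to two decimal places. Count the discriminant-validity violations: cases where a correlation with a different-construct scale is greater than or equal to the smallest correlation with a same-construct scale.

Disattenuated r (r / √(r_scale · r_new)):
  Scale E (disc): 0.12 / √(0.84·0.82) = 0.14
  Scale B (disc): 0.38 / √(0.64·0.82) = 0.52
  Scale A (conv): 0.43 / √(0.80·0.82) = 0.53
  Scale C (disc): 0.40 / √(0.59·0.82) = 0.58
  Scale F (disc): 0.66 / √(0.79·0.82) = 0.82
  Scale D (disc): 0.69 / √(0.71·0.82) = 0.90
Smallest convergent = 0.53. Discriminant values: 0.14, 0.52, 0.58, 0.82, 0.90; count ≥ 0.53 → 3.

3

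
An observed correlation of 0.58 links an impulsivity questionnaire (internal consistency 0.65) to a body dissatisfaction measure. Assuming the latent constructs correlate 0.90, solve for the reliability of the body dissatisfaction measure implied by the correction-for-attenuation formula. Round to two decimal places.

0.64

r_true = r_obs / √(r_xx · r_yy) ⇒ 0.90 = 0.58 / √(0.65 · r_yy).
√(0.65 · r_yy) = 0.58 / 0.90 = 0.6444; 0.65 · r_yy = 0.4153; r_yy = 0.4153 / 0.65 ≈ 0.64.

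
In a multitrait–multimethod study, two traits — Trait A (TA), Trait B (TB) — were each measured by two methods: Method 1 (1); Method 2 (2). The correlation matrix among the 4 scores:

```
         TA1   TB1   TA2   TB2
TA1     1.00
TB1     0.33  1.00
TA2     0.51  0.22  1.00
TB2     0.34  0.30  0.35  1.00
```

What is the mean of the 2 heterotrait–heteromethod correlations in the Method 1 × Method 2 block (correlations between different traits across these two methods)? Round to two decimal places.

HTHM values (method 1 × method 2): 0.34, 0.22; mean = 0.56/2 = 0.28.

0.28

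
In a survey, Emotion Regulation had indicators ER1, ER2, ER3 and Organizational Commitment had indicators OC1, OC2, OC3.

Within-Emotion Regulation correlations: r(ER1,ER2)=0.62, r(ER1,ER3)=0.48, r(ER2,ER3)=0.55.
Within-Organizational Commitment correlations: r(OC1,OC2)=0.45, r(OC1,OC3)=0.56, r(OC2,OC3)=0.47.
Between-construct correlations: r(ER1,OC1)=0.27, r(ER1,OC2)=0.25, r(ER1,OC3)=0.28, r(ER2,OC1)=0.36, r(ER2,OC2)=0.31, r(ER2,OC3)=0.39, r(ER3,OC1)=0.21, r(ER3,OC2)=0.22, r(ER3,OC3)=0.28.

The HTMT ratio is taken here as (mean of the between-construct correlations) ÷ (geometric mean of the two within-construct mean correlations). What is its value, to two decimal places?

0.55

Mean heterotrait r = 2.57/9 = 0.2856.
Mean within-ER = 1.65/3 = 0.5500; mean within-OC = 1.48/3 = 0.4933.
Geometric mean = √(0.5500 × 0.4933) = 0.5209.
HTMT = 0.2856 / 0.5209 = 0.55.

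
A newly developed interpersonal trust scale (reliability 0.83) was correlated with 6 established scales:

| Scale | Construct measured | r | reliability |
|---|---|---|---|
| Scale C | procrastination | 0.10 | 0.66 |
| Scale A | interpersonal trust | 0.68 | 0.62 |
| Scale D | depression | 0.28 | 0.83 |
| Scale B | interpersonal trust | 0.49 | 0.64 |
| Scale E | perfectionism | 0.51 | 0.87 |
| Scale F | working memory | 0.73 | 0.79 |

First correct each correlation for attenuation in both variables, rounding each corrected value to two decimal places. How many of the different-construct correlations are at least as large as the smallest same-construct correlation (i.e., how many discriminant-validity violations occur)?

Disattenuated r (r / √(r_scale · r_new)):
  Scale C (disc): 0.10 / √(0.66·0.83) = 0.14
  Scale A (conv): 0.68 / √(0.62·0.83) = 0.95
  Scale D (disc): 0.28 / √(0.83·0.83) = 0.34
  Scale B (conv): 0.49 / √(0.64·0.83) = 0.67
  Scale E (disc): 0.51 / √(0.87·0.83) = 0.60
  Scale F (disc): 0.73 / √(0.79·0.83) = 0.90
Smallest convergent = 0.67. Discriminant values: 0.14, 0.34, 0.60, 0.90; count ≥ 0.67 → 1.

1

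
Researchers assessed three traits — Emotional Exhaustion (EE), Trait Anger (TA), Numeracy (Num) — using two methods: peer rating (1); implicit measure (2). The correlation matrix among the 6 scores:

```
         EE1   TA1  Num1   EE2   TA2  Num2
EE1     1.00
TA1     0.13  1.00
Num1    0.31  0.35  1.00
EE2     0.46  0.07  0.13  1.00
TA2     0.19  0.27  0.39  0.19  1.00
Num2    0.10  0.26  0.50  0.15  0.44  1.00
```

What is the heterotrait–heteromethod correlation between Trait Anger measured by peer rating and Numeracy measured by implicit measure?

0.26

Different traits and methods: r(TA1, Num2) = 0.26.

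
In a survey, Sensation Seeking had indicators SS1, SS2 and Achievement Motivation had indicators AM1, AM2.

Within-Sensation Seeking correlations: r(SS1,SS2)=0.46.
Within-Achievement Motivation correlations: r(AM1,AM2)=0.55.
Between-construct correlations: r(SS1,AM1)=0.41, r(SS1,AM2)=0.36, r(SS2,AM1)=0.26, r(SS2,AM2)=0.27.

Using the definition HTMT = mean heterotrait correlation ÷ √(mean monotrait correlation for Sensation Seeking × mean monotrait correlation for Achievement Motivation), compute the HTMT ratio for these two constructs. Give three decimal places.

0.646

Mean between = 1.30/4 = 0.3250.
Mean within-SS = 0.46/1 = 0.4600; mean within-AM = 0.55/1 = 0.5500.
Geometric mean = √(0.4600 × 0.5500) = 0.5030.
HTMT = 0.3250 / 0.5030 = 0.646.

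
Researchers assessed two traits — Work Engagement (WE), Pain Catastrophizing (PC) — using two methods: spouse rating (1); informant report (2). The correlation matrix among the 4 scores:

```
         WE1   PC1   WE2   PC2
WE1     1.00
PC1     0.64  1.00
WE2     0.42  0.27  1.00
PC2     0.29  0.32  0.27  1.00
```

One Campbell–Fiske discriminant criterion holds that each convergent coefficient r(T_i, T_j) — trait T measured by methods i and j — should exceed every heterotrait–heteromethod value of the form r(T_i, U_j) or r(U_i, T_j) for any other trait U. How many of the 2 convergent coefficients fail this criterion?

Each convergent coefficient versus the relevant comparison correlations:
WE (methods 1·2): 0.42 vs {0.29, 0.27} → pass.
PC (methods 1·2): 0.32 vs {0.27, 0.29} → pass.
0 of 2 fail.

0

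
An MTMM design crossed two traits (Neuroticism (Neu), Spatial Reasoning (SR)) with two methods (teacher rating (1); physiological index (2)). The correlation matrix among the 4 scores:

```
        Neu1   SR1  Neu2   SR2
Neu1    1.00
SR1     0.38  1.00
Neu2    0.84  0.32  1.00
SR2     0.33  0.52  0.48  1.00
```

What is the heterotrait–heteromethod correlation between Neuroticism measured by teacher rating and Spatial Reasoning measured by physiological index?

Different traits and methods: r(Neu1, SR2) = 0.33.

0.33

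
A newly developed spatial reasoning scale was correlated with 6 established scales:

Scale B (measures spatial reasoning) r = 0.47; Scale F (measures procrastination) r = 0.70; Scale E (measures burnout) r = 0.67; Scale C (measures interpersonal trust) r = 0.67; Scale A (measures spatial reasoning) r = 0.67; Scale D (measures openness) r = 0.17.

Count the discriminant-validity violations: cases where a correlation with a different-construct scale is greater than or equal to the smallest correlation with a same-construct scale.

3

Convergent (same construct = spatial reasoning): Scale B, Scale A.
Smallest convergent = 0.47. Discriminant values: 0.70, 0.67, 0.67, 0.17; count ≥ 0.47 → 3.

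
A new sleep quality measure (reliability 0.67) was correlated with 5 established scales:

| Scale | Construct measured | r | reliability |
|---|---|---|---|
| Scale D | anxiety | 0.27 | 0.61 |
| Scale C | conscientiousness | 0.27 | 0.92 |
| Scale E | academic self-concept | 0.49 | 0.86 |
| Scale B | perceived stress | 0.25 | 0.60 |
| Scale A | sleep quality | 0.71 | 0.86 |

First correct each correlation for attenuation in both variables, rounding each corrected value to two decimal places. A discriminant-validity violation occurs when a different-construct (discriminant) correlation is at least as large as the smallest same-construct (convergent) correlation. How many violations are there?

0

Disattenuated r (r / √(r_scale · r_new)):
  Scale D (disc): 0.27 / √(0.61·0.67) = 0.42
  Scale C (disc): 0.27 / √(0.92·0.67) = 0.34
  Scale E (disc): 0.49 / √(0.86·0.67) = 0.65
  Scale B (disc): 0.25 / √(0.60·0.67) = 0.39
  Scale A (conv): 0.71 / √(0.86·0.67) = 0.94
Smallest convergent = 0.94. Discriminant values: 0.42, 0.34, 0.65, 0.39; count ≥ 0.94 → 0.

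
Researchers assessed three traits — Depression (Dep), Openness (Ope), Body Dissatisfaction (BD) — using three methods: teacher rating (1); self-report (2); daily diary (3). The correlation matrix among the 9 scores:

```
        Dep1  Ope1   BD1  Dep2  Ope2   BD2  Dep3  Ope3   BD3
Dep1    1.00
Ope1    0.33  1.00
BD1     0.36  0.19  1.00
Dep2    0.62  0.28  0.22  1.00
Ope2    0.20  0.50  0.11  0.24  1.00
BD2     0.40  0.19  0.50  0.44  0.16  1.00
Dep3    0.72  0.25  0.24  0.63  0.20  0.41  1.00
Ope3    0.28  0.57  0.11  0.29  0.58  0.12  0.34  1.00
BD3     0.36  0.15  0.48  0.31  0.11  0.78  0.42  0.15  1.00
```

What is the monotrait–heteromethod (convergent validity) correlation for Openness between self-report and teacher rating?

0.50

Same trait (Ope), different methods: r(Ope2, Ope1) = 0.50.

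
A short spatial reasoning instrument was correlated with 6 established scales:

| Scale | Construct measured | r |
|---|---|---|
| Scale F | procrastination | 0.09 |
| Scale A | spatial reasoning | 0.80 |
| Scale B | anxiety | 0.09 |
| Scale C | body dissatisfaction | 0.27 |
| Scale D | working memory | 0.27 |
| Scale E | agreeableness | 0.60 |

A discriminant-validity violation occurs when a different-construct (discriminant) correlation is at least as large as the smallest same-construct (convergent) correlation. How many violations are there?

0

Convergent (same construct = spatial reasoning): Scale A.
Smallest convergent = 0.80. Discriminant values: 0.09, 0.09, 0.27, 0.27, 0.60; count ≥ 0.80 → 0.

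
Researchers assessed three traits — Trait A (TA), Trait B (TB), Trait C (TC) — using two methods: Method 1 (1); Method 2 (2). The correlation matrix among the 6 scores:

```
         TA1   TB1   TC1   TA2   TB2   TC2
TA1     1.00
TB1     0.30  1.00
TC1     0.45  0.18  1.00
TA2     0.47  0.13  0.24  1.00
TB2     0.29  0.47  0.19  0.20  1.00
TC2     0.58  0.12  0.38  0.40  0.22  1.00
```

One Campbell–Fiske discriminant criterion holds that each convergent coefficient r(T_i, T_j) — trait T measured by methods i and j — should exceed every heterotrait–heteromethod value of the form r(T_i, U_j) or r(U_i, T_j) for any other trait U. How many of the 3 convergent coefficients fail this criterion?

Each convergent coefficient versus the relevant comparison correlations:
TA (methods 1·2): 0.47 vs {0.29, 0.13, 0.58, 0.24} → fail.
TB (methods 1·2): 0.47 vs {0.13, 0.29, 0.12, 0.19} → pass.
TC (methods 1·2): 0.38 vs {0.24, 0.58, 0.19, 0.12} → fail.
2 of 3 fail.

2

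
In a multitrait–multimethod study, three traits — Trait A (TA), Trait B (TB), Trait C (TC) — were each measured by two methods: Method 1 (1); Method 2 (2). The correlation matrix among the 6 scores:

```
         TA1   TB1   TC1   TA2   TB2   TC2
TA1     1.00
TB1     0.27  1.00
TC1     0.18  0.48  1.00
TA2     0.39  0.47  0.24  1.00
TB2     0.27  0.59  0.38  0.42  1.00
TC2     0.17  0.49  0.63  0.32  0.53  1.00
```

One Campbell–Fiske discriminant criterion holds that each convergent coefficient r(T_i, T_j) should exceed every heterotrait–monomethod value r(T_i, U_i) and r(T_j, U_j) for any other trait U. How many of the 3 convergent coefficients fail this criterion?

1

Checking each validity diagonal entry against its comparison values:
TA (methods 1·2): 0.39 vs {0.27, 0.42, 0.18, 0.32} → fail.
TB (methods 1·2): 0.59 vs {0.27, 0.42, 0.48, 0.53} → pass.
TC (methods 1·2): 0.63 vs {0.18, 0.32, 0.48, 0.53} → pass.
1 of 3 fail.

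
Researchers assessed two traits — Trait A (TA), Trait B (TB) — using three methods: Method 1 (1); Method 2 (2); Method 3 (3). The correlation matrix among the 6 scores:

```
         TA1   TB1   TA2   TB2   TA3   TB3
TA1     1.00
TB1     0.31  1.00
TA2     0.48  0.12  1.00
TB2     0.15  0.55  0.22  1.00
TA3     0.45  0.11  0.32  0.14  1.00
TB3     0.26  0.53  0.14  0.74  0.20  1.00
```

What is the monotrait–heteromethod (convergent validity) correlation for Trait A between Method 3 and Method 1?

Same trait (TA), different methods: r(TA3, TA1) = 0.45.

0.45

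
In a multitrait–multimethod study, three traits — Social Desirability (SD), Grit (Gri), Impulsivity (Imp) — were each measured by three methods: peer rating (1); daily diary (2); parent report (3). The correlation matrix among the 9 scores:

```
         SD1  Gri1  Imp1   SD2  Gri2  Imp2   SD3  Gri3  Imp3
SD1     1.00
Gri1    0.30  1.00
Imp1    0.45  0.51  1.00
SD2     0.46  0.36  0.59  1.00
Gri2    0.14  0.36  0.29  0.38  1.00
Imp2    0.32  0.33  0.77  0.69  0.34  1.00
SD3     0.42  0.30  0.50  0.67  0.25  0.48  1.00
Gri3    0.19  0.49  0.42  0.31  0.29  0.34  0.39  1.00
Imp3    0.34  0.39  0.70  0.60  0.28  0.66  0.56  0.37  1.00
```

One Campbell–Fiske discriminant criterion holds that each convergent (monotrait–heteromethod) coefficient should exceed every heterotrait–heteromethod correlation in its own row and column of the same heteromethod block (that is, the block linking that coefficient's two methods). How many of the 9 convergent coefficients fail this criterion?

Checking each validity diagonal entry against its comparison values:
SD (methods 1·2): 0.46 vs {0.14, 0.36, 0.32, 0.59} → fail.
SD (methods 1·3): 0.42 vs {0.19, 0.30, 0.34, 0.50} → fail.
SD (methods 2·3): 0.67 vs {0.31, 0.25, 0.60, 0.48} → pass.
Gri (methods 1·2): 0.36 vs {0.36, 0.14, 0.33, 0.29} → fail.
Gri (methods 1·3): 0.49 vs {0.30, 0.19, 0.39, 0.42} → pass.
Gri (methods 2·3): 0.29 vs {0.25, 0.31, 0.28, 0.34} → fail.
Imp (methods 1·2): 0.77 vs {0.59, 0.32, 0.29, 0.33} → pass.
Imp (methods 1·3): 0.70 vs {0.50, 0.34, 0.42, 0.39} → pass.
Imp (methods 2·3): 0.66 vs {0.48, 0.60, 0.34, 0.28} → pass.
4 of 9 fail.

4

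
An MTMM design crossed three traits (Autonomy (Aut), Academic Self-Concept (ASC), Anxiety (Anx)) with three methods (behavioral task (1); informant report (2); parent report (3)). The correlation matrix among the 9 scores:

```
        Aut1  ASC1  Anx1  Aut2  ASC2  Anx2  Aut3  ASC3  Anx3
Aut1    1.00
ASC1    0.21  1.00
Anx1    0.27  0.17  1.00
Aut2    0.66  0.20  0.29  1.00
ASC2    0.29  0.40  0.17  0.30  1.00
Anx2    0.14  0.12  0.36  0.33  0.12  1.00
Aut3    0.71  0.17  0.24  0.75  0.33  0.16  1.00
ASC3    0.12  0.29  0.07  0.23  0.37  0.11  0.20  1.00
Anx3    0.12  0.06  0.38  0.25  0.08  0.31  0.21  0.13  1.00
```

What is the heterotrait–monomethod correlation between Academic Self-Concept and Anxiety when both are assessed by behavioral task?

0.17

Different traits, same method: r(ASC1, Anx1) = 0.17.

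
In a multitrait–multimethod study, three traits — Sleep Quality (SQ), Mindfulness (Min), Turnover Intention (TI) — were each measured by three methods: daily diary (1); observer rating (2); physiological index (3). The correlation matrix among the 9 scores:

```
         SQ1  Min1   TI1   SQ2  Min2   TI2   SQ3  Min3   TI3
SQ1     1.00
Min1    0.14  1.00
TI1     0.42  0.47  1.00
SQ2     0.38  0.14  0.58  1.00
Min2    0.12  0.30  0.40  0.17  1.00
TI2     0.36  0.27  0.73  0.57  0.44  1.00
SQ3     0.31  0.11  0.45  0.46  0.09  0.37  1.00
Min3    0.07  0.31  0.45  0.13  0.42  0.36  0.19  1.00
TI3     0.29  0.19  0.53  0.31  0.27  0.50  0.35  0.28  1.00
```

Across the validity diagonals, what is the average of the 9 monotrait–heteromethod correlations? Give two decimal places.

0.44

Convergent values: 0.38, 0.31, 0.46, 0.30, 0.31, 0.42, 0.73, 0.53, 0.50; mean = 3.94/9 = 0.44.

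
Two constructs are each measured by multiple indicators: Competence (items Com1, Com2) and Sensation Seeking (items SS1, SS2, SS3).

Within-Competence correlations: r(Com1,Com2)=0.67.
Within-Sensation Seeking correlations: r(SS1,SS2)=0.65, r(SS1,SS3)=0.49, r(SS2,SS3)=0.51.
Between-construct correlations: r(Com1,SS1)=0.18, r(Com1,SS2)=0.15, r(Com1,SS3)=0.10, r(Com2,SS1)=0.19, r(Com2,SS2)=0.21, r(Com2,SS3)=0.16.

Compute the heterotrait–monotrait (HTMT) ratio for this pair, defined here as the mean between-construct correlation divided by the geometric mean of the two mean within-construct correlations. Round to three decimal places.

Between-construct mean = 0.99/6 = 0.1650.
Mean within-Com = 0.67/1 = 0.6700; mean within-SS = 1.65/3 = 0.5500.
Geometric mean = √(0.6700 × 0.5500) = 0.6070.
HTMT = 0.1650 / 0.6070 = 0.272.

0.272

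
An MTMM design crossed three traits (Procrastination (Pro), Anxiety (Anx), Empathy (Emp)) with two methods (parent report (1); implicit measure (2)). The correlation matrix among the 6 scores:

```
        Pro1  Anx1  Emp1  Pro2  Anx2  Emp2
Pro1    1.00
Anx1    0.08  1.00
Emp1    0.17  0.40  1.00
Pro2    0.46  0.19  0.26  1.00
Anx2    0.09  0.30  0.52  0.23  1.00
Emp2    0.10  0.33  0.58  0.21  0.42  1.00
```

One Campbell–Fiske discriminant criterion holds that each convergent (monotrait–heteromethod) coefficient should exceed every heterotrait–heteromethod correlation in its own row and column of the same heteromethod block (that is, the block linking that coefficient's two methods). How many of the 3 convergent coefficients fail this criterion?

1

Checking each validity diagonal entry against its comparison values:
Pro (methods 1·2): 0.46 vs {0.09, 0.19, 0.10, 0.26} → pass.
Anx (methods 1·2): 0.30 vs {0.19, 0.09, 0.33, 0.52} → fail.
Emp (methods 1·2): 0.58 vs {0.26, 0.10, 0.52, 0.33} → pass.
1 of 3 fail.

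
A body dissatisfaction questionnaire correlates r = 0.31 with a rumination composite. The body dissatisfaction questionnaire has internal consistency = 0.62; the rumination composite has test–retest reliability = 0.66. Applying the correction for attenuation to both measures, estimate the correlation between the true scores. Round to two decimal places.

r_true = r_obs / √(r_xx · r_yy) = 0.31 / √(0.62 × 0.66) = 0.31 / √0.4092 = 0.31 / 0.6397 ≈ 0.48.

0.48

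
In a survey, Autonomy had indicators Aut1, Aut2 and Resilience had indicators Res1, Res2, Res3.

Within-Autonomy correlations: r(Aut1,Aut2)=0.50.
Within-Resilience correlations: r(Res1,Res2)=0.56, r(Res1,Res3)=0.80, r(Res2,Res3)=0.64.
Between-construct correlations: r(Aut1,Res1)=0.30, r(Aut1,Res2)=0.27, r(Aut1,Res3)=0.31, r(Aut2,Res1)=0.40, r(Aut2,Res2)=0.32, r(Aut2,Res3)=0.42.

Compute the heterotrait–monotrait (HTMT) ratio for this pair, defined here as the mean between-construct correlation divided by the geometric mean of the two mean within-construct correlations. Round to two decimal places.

Mean heterotrait r = 2.02/6 = 0.3367.
Mean within-Aut = 0.50/1 = 0.5000; mean within-Res = 2.00/3 = 0.6667.
Geometric mean = √(0.5000 × 0.6667) = 0.5774.
HTMT = 0.3367 / 0.5774 = 0.58.

0.58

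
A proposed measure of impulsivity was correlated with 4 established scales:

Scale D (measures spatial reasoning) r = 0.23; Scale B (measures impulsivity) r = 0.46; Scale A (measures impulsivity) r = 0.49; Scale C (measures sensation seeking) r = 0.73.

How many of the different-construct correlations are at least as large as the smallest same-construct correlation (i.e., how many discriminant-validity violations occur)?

Convergent (same construct = impulsivity): Scale B, Scale A.
Smallest convergent = 0.46. Discriminant values: 0.23, 0.73; count ≥ 0.46 → 1.

1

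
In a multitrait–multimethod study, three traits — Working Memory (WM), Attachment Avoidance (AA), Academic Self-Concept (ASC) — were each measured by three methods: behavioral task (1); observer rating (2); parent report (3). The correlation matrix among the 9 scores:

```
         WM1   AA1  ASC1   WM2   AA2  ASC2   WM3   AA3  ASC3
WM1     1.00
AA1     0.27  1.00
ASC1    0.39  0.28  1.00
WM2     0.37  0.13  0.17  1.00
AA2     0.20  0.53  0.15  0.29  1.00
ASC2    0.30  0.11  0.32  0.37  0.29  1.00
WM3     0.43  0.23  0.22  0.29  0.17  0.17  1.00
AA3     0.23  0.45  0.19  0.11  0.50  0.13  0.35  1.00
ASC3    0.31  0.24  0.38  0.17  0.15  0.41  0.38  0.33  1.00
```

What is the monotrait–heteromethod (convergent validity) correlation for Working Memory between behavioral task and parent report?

0.43

Same trait (WM), different methods: r(WM1, WM3) = 0.43.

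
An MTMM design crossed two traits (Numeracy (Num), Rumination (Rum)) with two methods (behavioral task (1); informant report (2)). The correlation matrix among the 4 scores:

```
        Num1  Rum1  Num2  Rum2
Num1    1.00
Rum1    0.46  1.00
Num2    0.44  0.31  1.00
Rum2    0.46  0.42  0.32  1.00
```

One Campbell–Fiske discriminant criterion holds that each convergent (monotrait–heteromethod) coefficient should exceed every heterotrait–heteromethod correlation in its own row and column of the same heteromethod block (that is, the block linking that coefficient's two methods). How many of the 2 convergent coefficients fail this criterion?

2

Convergent coefficients and their comparison sets:
Num (methods 1·2): 0.44 vs {0.46, 0.31} → fail.
Rum (methods 1·2): 0.42 vs {0.31, 0.46} → fail.
2 of 2 fail.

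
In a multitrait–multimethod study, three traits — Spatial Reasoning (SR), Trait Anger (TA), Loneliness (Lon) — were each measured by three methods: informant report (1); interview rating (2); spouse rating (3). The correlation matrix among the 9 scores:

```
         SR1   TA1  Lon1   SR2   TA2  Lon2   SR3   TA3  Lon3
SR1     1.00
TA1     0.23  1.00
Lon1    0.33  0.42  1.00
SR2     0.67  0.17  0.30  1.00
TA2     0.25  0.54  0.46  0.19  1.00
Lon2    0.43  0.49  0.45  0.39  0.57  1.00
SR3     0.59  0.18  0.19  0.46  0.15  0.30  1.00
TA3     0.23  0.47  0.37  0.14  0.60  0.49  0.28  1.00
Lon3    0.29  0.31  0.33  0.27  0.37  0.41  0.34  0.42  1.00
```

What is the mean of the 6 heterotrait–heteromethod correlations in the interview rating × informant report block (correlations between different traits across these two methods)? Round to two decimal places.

0.35

HTHM values (method 2 × method 1): 0.17, 0.30, 0.25, 0.46, 0.43, 0.49; mean = 2.10/6 = 0.35.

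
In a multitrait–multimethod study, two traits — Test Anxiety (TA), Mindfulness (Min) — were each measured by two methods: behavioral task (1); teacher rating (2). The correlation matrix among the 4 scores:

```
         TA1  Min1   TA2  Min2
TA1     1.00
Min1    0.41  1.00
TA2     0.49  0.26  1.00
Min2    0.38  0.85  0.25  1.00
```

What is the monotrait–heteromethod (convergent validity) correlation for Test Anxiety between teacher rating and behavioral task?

0.49

Same trait (TA), different methods: r(TA2, TA1) = 0.49.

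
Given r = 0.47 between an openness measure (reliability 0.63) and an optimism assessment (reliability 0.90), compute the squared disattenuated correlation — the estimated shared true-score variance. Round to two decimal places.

Disattenuated r = 0.47 / √(0.63 × 0.90) = 0.47 / 0.7530 = 0.6242.
Shared true-score variance = 0.6242² = 0.3896 ≈ 0.39.

0.39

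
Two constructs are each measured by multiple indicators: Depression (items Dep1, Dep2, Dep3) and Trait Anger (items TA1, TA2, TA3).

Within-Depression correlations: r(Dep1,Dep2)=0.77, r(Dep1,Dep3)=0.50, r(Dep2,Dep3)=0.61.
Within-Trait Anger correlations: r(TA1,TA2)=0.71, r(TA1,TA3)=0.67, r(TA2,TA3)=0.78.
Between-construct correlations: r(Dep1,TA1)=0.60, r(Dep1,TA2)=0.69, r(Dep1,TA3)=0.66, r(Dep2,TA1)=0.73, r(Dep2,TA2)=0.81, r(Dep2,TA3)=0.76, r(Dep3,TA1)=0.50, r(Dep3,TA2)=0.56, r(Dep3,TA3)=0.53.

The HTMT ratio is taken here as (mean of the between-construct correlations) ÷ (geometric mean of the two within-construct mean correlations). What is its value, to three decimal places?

0.966

Mean heterotrait r = 5.84/9 = 0.6489.
Mean within-Dep = 1.88/3 = 0.6267; mean within-TA = 2.16/3 = 0.7200.
Geometric mean = √(0.6267 × 0.7200) = 0.6717.
HTMT = 0.6489 / 0.6717 = 0.966.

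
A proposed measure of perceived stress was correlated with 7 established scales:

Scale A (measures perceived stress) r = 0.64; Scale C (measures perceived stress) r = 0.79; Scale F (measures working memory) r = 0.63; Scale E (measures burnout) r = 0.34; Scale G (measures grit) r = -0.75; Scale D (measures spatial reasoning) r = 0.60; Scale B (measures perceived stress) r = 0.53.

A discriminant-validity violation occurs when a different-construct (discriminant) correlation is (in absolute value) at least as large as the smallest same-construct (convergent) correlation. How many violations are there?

3

Convergent (same construct = perceived stress): Scale A, Scale C, Scale B.
Smallest convergent = 0.53. Discriminant |r|: 0.63, 0.34, 0.75, 0.60; count ≥ 0.53 → 3.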